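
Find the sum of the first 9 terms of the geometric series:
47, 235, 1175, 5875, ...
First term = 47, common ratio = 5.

Sₙ = a(1 - rⁿ) / (1 - r)
S_9 = 47(1 - 5^9) / (1 - 5)
S_9 = 47(1 - 1953125) / (-4)
S_9 = 22949207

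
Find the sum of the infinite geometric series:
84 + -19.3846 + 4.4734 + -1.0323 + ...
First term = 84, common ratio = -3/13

For |r| < 1, S = a / (1 - r)
S = 84 / (1 - (-3/13))
S = 84 / (16/13)
S = 273/4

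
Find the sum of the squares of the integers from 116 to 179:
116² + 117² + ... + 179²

Use ∑_{k=1}^{n} k² = n(n+1)(2n+1)/6, then subtract the first 115 terms.
∑_{k=1}^{179} k² = 179×180×359/6 = 1927830
∑_{k=1}^{115} k² = 115×116×231/6 = 513590
∑_{k=116}^{179} k² = 1927830 - 513590 = 1414240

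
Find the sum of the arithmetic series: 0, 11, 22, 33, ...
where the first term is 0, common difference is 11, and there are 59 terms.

Sₙ = n/2 × (first + last)
Last term = a + (n-1)d = 0 + (59-1)×11 = 638
S_59 = 59/2 × (0 + 638)
S_59 = 59/2 × 638 = 18821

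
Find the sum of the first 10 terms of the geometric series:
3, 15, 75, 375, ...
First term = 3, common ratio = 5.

Sₙ = a(1 - rⁿ) / (1 - r)
S_10 = 3(1 - 5^10) / (1 - 5)
S_10 = 3(1 - 9765625) / (-4)
S_10 = 7324218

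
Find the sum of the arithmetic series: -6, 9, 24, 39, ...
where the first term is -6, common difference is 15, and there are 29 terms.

Sₙ = n/2 × (first + last)
Last term = a + (n-1)d = -6 + (29-1)×15 = 414
S_29 = 29/2 × (-6 + 414)
S_29 = 29/2 × 408 = 5916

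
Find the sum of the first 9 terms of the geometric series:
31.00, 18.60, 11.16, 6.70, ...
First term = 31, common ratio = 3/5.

Sₙ = a(1 - rⁿ) / (1 - r)
S_9 = 31(1 - (3/5)^9) / (1 - (3/5))
S_9 = 31(1 - (19683/1953125)) / (2/5)
S_9 = 29968351/390625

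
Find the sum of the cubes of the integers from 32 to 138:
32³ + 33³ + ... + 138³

Use ∑_{k=1}^{n} k³ = [n(n+1)/2]², then subtract the first 31 terms.
∑_{k=1}^{138} k³ = [138×139/2]² = 9591² = 91987281
∑_{k=1}^{31} k³ = [31×32/2]² = 496² = 246016
∑_{k=32}^{138} k³ = 91987281 - 246016 = 91741265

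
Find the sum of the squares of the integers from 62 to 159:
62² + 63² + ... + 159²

Use ∑_{k=1}^{n} k² = n(n+1)(2n+1)/6, then subtract the first 61 terms.
∑_{k=1}^{159} k² = 159×160×319/6 = 1352560
∑_{k=1}^{61} k² = 61×62×123/6 = 77531
∑_{k=62}^{159} k² = 1352560 - 77531 = 1275029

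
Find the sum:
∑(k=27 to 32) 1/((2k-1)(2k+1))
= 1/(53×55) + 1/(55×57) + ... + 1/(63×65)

Partial fractions: 1/((2k-1)(2k+1)) = (1/2)[1/(2k-1) - 1/(2k+1)]
The series telescopes:
= (1/2)[1/53 - 1/65]
= 6/3445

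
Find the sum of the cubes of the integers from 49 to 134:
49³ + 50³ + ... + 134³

Use ∑_{k=1}^{n} k³ = [n(n+1)/2]², then subtract the first 48 terms.
∑_{k=1}^{134} k³ = [134×135/2]² = 9045² = 81812025
∑_{k=1}^{48} k³ = [48×49/2]² = 1176² = 1382976
∑_{k=49}^{134} k³ = 81812025 - 1382976 = 80429049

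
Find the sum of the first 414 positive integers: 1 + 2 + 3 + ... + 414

Formula: ∑k = n(n+1)/2
= 414×415/2
= 171810/2
= 85905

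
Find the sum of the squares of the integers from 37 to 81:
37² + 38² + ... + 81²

Use ∑_{k=1}^{n} k² = n(n+1)(2n+1)/6, then subtract the first 36 terms.
∑_{k=1}^{81} k² = 81×82×163/6 = 180441
∑_{k=1}^{36} k² = 36×37×73/6 = 16206
∑_{k=37}^{81} k² = 180441 - 16206 = 164235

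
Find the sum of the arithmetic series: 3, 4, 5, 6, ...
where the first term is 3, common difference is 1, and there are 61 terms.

Sₙ = n/2 × (first + last)
Last term = a + (n-1)d = 3 + (61-1)×1 = 63
S_61 = 61/2 × (3 + 63)
S_61 = 61/2 × 66 = 2013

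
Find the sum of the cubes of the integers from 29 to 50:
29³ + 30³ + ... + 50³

Use ∑_{k=1}^{n} k³ = [n(n+1)/2]², then subtract the first 28 terms.
∑_{k=1}^{50} k³ = [50×51/2]² = 1275² = 1625625
∑_{k=1}^{28} k³ = [28×29/2]² = 406² = 164836
∑_{k=29}^{50} k³ = 1625625 - 164836 = 1460789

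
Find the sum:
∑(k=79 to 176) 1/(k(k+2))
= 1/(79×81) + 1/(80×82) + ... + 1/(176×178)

Partial fractions: 1/(k(k+2)) = (1/2)[1/k - 1/(k+2)]
Telescoping leaves the first two and last two terms:
= (1/2)[1/79 + 1/80 - 1/177 - 1/178]
= 1382927/199117920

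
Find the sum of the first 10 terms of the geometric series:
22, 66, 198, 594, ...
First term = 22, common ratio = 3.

Sₙ = a(1 - rⁿ) / (1 - r)
S_10 = 22(1 - 3^10) / (1 - 3)
S_10 = 22(1 - 59049) / (-2)
S_10 = 649528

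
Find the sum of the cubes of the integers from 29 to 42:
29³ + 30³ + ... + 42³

Use ∑_{k=1}^{n} k³ = [n(n+1)/2]², then subtract the first 28 terms.
∑_{k=1}^{42} k³ = [42×43/2]² = 903² = 815409
∑_{k=1}^{28} k³ = [28×29/2]² = 406² = 164836
∑_{k=29}^{42} k³ = 815409 - 164836 = 650573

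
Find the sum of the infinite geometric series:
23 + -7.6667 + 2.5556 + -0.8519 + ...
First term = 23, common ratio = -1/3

For |r| < 1, S = a / (1 - r)
S = 23 / (1 - (-1/3))
S = 23 / (4/3)
S = 69/4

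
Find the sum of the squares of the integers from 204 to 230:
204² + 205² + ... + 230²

Use ∑_{k=1}^{n} k² = n(n+1)(2n+1)/6, then subtract the first 203 terms.
∑_{k=1}^{230} k² = 230×231×461/6 = 4082155
∑_{k=1}^{203} k² = 203×204×407/6 = 2809114
∑_{k=204}^{230} k² = 4082155 - 2809114 = 1273041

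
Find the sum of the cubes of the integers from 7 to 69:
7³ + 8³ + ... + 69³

Use ∑_{k=1}^{n} k³ = [n(n+1)/2]², then subtract the first 6 terms.
∑_{k=1}^{69} k³ = [69×70/2]² = 2415² = 5832225
∑_{k=1}^{6} k³ = [6×7/2]² = 21² = 441
∑_{k=7}^{69} k³ = 5832225 - 441 = 5831784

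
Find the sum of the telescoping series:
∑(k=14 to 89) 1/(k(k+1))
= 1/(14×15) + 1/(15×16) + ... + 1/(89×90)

Partial fractions: 1/(k(k+1)) = 1/k - 1/(k+1)
The series telescopes:
= (1/14 - 1/15) + (1/15 - 1/16) + ... + (1/89 - 1/90)
= 1/14 - 1/90
= 19/315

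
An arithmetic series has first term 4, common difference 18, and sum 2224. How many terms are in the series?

Using S = n/2 × [2a + (n-1)d]
2224 = n/2 × [2(4) + (n-1)(18)]
2224 = n/2 × [8 + 18n - 18]
4448 = n × [-10 + 18n]
18n² + (-10)n - 4448 = 0
Discriminant: Δ = (-10)² - 4(18)(-4448) = 100 + 320256 = 320356
√Δ = 566
n = [-(-10) + √Δ] / (2·18) = (10 + 566) / 36 = 576 / 36 = 16
(The negative root is discarded since n must be a positive integer.)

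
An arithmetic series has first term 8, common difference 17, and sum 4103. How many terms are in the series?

Using S = n/2 × [2a + (n-1)d]
4103 = n/2 × [2(8) + (n-1)(17)]
4103 = n/2 × [16 + 17n - 17]
8206 = n × [-1 + 17n]
17n² + (-1)n - 8206 = 0
Discriminant: Δ = (-1)² - 4(17)(-8206) = 1 + 558008 = 558009
√Δ = 747
n = [-(-1) + √Δ] / (2·17) = (1 + 747) / 34 = 748 / 34 = 22
(The negative root is discarded since n must be a positive integer.)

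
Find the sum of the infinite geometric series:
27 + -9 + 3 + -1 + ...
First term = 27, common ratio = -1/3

For |r| < 1, S = a / (1 - r)
S = 27 / (1 - (-1/3))
S = 27 / (4/3)
S = 81/4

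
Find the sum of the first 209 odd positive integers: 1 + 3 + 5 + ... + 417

Sum of first n odd numbers = n²
= 209²
= 43681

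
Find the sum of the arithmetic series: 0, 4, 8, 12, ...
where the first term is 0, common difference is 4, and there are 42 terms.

Sₙ = n/2 × (first + last)
Last term = a + (n-1)d = 0 + (42-1)×4 = 164
S_42 = 42/2 × (0 + 164)
S_42 = 42/2 × 164 = 3444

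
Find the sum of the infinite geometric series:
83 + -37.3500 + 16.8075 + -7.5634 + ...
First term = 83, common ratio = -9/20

For |r| < 1, S = a / (1 - r)
S = 83 / (1 - (-9/20))
S = 83 / (29/20)
S = 1660/29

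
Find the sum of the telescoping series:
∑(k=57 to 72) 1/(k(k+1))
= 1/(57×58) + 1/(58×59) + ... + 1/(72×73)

Partial fractions: 1/(k(k+1)) = 1/k - 1/(k+1)
The series telescopes:
= (1/57 - 1/58) + (1/58 - 1/59) + ... + (1/72 - 1/73)
= 1/57 - 1/73
= 16/4161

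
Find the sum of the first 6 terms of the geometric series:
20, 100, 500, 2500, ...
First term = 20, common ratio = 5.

Sₙ = a(1 - rⁿ) / (1 - r)
S_6 = 20(1 - 5^6) / (1 - 5)
S_6 = 20(1 - 15625) / (-4)
S_6 = 78120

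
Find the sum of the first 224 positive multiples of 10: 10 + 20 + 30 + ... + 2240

Factor out 10: = 10(1 + 2 + ... + 224) = 10 × n(n+1)/2
= 10 × 224×225/2
= 10 × 25200
= 252000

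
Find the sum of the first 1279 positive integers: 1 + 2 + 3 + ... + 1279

Formula: ∑k = n(n+1)/2
= 1279×1280/2
= 1637120/2
= 818560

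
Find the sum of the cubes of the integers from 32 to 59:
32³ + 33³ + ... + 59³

Use ∑_{k=1}^{n} k³ = [n(n+1)/2]², then subtract the first 31 terms.
∑_{k=1}^{59} k³ = [59×60/2]² = 1770² = 3132900
∑_{k=1}^{31} k³ = [31×32/2]² = 496² = 246016
∑_{k=32}^{59} k³ = 3132900 - 246016 = 2886884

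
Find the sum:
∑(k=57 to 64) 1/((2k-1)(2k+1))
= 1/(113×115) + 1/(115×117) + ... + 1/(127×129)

Partial fractions: 1/((2k-1)(2k+1)) = (1/2)[1/(2k-1) - 1/(2k+1)]
The series telescopes:
= (1/2)[1/113 - 1/129]
= 8/14577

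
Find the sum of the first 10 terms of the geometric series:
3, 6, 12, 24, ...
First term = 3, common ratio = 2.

Sₙ = a(1 - rⁿ) / (1 - r)
S_10 = 3(1 - 2^10) / (1 - 2)
S_10 = 3(1 - 1024) / (-1)
S_10 = 3069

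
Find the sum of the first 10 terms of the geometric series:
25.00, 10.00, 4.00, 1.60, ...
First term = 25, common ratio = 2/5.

Sₙ = a(1 - rⁿ) / (1 - r)
S_10 = 25(1 - (2/5)^10) / (1 - (2/5))
S_10 = 25(1 - (1024/9765625)) / (3/5)
S_10 = 3254867/78125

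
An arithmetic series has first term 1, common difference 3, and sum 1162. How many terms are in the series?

Using S = n/2 × [2a + (n-1)d]
1162 = n/2 × [2(1) + (n-1)(3)]
1162 = n/2 × [2 + 3n - 3]
2324 = n × [-1 + 3n]
3n² + (-1)n - 2324 = 0
Discriminant: Δ = (-1)² - 4(3)(-2324) = 1 + 27888 = 27889
√Δ = 167
n = [-(-1) + √Δ] / (2·3) = (1 + 167) / 6 = 168 / 6 = 28
(The negative root is discarded since n must be a positive integer.)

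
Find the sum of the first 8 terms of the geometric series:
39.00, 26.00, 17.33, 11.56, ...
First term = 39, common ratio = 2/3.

Sₙ = a(1 - rⁿ) / (1 - r)
S_8 = 39(1 - (2/3)^8) / (1 - (2/3))
S_8 = 39(1 - (256/6561)) / (1/3)
S_8 = 81965/729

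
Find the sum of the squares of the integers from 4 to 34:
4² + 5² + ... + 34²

Use ∑_{k=1}^{n} k² = n(n+1)(2n+1)/6, then subtract the first 3 terms.
∑_{k=1}^{34} k² = 34×35×69/6 = 13685
∑_{k=1}^{3} k² = 3×4×7/6 = 14
∑_{k=4}^{34} k² = 13685 - 14 = 13671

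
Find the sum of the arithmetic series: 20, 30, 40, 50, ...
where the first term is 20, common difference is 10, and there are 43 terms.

Sₙ = n/2 × (first + last)
Last term = a + (n-1)d = 20 + (43-1)×10 = 440
S_43 = 43/2 × (20 + 440)
S_43 = 43/2 × 460 = 9890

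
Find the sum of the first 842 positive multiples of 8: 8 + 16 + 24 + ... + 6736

Factor out 8: = 8(1 + 2 + ... + 842) = 8 × n(n+1)/2
= 8 × 842×843/2
= 8 × 354903
= 2839224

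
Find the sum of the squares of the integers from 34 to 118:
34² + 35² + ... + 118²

Use ∑_{k=1}^{n} k² = n(n+1)(2n+1)/6, then subtract the first 33 terms.
∑_{k=1}^{118} k² = 118×119×237/6 = 554659
∑_{k=1}^{33} k² = 33×34×67/6 = 12529
∑_{k=34}^{118} k² = 554659 - 12529 = 542130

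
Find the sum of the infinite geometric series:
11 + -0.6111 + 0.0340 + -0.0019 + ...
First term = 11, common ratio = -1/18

For |r| < 1, S = a / (1 - r)
S = 11 / (1 - (-1/18))
S = 11 / (19/18)
S = 198/19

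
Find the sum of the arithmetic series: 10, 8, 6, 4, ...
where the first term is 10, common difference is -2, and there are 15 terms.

Sₙ = n/2 × (first + last)
Last term = a + (n-1)d = 10 + (15-1)×(-2) = -18
S_15 = 15/2 × (10 + (-18))
S_15 = 15/2 × (-8) = -60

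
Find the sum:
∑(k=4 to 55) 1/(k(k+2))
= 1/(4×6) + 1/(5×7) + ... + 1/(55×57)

Partial fractions: 1/(k(k+2)) = (1/2)[1/k - 1/(k+2)]
Telescoping leaves the first two and last two terms:
= (1/2)[1/4 + 1/5 - 1/56 - 1/57]
= 6617/31920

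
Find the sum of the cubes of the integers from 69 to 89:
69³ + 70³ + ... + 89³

Use ∑_{k=1}^{n} k³ = [n(n+1)/2]², then subtract the first 68 terms.
∑_{k=1}^{89} k³ = [89×90/2]² = 4005² = 16040025
∑_{k=1}^{68} k³ = [68×69/2]² = 2346² = 5503716
∑_{k=69}^{89} k³ = 16040025 - 5503716 = 10536309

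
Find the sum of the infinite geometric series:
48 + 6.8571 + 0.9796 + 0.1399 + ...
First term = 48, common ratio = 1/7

For |r| < 1, S = a / (1 - r)
S = 48 / (1 - (1/7))
S = 48 / (6/7)
S = 56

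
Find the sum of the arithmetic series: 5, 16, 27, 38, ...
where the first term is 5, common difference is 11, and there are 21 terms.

Sₙ = n/2 × (first + last)
Last term = a + (n-1)d = 5 + (21-1)×11 = 225
S_21 = 21/2 × (5 + 225)
S_21 = 21/2 × 230 = 2415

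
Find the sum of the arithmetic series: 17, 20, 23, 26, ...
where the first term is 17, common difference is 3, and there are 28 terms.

Sₙ = n/2 × (first + last)
Last term = a + (n-1)d = 17 + (28-1)×3 = 98
S_28 = 28/2 × (17 + 98)
S_28 = 28/2 × 115 = 1610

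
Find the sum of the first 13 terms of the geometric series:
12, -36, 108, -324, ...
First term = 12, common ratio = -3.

Sₙ = a(1 - rⁿ) / (1 - r)
S_13 = 12(1 - (-3)^13) / (1 - (-3))
S_13 = 12(1 - (-1594323)) / (4)
S_13 = 4782972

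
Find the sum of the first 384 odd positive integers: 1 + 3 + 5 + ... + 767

Sum of first n odd numbers = n²
= 384²
= 147456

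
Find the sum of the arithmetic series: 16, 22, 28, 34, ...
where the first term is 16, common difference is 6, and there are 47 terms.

Sₙ = n/2 × (first + last)
Last term = a + (n-1)d = 16 + (47-1)×6 = 292
S_47 = 47/2 × (16 + 292)
S_47 = 47/2 × 308 = 7238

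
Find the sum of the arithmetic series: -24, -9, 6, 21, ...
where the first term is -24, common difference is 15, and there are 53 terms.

Sₙ = n/2 × (first + last)
Last term = a + (n-1)d = -24 + (53-1)×15 = 756
S_53 = 53/2 × (-24 + 756)
S_53 = 53/2 × 732 = 19398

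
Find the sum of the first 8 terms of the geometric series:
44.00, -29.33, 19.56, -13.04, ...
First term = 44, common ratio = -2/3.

Sₙ = a(1 - rⁿ) / (1 - r)
S_8 = 44(1 - (-2/3)^8) / (1 - (-2/3))
S_8 = 44(1 - (256/6561)) / (5/3)
S_8 = 55484/2187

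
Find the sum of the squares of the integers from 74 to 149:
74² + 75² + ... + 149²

Use ∑_{k=1}^{n} k² = n(n+1)(2n+1)/6, then subtract the first 73 terms.
∑_{k=1}^{149} k² = 149×150×299/6 = 1113775
∑_{k=1}^{73} k² = 73×74×147/6 = 132349
∑_{k=74}^{149} k² = 1113775 - 132349 = 981426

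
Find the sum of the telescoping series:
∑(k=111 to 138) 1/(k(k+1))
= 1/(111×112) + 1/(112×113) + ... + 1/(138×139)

Partial fractions: 1/(k(k+1)) = 1/k - 1/(k+1)
The series telescopes:
= (1/111 - 1/112) + (1/112 - 1/113) + ... + (1/138 - 1/139)
= 1/111 - 1/139
= 28/15429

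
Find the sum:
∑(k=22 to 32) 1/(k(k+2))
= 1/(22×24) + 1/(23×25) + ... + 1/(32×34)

Partial fractions: 1/(k(k+2)) = (1/2)[1/k - 1/(k+2)]
Telescoping leaves the first two and last two terms:
= (1/2)[1/22 + 1/23 - 1/33 - 1/34]
= 377/25806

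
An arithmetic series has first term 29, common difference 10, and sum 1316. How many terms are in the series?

Using S = n/2 × [2a + (n-1)d]
1316 = n/2 × [2(29) + (n-1)(10)]
1316 = n/2 × [58 + 10n - 10]
2632 = n × [48 + 10n]
10n² + (48)n - 2632 = 0
Discriminant: Δ = (48)² - 4(10)(-2632) = 2304 + 105280 = 107584
√Δ = 328
n = [-(48) + √Δ] / (2·10) = (-48 + 328) / 20 = 280 / 20 = 14
(The negative root is discarded since n must be a positive integer.)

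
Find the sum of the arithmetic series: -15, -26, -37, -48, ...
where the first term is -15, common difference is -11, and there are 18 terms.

Sₙ = n/2 × (first + last)
Last term = a + (n-1)d = -15 + (18-1)×(-11) = -202
S_18 = 18/2 × (-15 + (-202))
S_18 = 18/2 × (-217) = -1953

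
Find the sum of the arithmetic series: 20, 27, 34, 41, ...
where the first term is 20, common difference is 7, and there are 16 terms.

Sₙ = n/2 × (first + last)
Last term = a + (n-1)d = 20 + (16-1)×7 = 125
S_16 = 16/2 × (20 + 125)
S_16 = 16/2 × 145 = 1160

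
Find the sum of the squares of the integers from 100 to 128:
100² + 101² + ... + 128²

Use ∑_{k=1}^{n} k² = n(n+1)(2n+1)/6, then subtract the first 99 terms.
∑_{k=1}^{128} k² = 128×129×257/6 = 707264
∑_{k=1}^{99} k² = 99×100×199/6 = 328350
∑_{k=100}^{128} k² = 707264 - 328350 = 378914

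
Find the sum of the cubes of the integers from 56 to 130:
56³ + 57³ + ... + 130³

Use ∑_{k=1}^{n} k³ = [n(n+1)/2]², then subtract the first 55 terms.
∑_{k=1}^{130} k³ = [130×131/2]² = 8515² = 72505225
∑_{k=1}^{55} k³ = [55×56/2]² = 1540² = 2371600
∑_{k=56}^{130} k³ = 72505225 - 2371600 = 70133625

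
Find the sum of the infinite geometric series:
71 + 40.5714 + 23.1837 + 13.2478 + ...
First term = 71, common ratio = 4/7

For |r| < 1, S = a / (1 - r)
S = 71 / (1 - (4/7))
S = 71 / (3/7)
S = 497/3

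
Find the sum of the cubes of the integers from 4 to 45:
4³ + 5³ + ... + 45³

Use ∑_{k=1}^{n} k³ = [n(n+1)/2]², then subtract the first 3 terms.
∑_{k=1}^{45} k³ = [45×46/2]² = 1035² = 1071225
∑_{k=1}^{3} k³ = [3×4/2]² = 6² = 36
∑_{k=4}^{45} k³ = 1071225 - 36 = 1071189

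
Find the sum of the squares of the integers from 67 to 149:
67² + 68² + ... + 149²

Use ∑_{k=1}^{n} k² = n(n+1)(2n+1)/6, then subtract the first 66 terms.
∑_{k=1}^{149} k² = 149×150×299/6 = 1113775
∑_{k=1}^{66} k² = 66×67×133/6 = 98021
∑_{k=67}^{149} k² = 1113775 - 98021 = 1015754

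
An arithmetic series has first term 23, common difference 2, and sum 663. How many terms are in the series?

Using S = n/2 × [2a + (n-1)d]
663 = n/2 × [2(23) + (n-1)(2)]
663 = n/2 × [46 + 2n - 2]
1326 = n × [44 + 2n]
2n² + (44)n - 1326 = 0
Discriminant: Δ = (44)² - 4(2)(-1326) = 1936 + 10608 = 12544
√Δ = 112
n = [-(44) + √Δ] / (2·2) = (-44 + 112) / 4 = 68 / 4 = 17
(The negative root is discarded since n must be a positive integer.)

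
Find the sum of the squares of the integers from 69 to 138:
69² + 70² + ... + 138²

Use ∑_{k=1}^{n} k² = n(n+1)(2n+1)/6, then subtract the first 68 terms.
∑_{k=1}^{138} k² = 138×139×277/6 = 885569
∑_{k=1}^{68} k² = 68×69×137/6 = 107134
∑_{k=69}^{138} k² = 885569 - 107134 = 778435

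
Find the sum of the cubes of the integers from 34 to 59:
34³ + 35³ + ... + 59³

Use ∑_{k=1}^{n} k³ = [n(n+1)/2]², then subtract the first 33 terms.
∑_{k=1}^{59} k³ = [59×60/2]² = 1770² = 3132900
∑_{k=1}^{33} k³ = [33×34/2]² = 561² = 314721
∑_{k=34}^{59} k³ = 3132900 - 314721 = 2818179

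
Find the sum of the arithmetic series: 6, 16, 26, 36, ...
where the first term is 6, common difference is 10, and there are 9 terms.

Sₙ = n/2 × (first + last)
Last term = a + (n-1)d = 6 + (9-1)×10 = 86
S_9 = 9/2 × (6 + 86)
S_9 = 9/2 × 92 = 414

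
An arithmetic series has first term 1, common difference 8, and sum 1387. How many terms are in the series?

Using S = n/2 × [2a + (n-1)d]
1387 = n/2 × [2(1) + (n-1)(8)]
1387 = n/2 × [2 + 8n - 8]
2774 = n × [-6 + 8n]
8n² + (-6)n - 2774 = 0
Discriminant: Δ = (-6)² - 4(8)(-2774) = 36 + 88768 = 88804
√Δ = 298
n = [-(-6) + √Δ] / (2·8) = (6 + 298) / 16 = 304 / 16 = 19
(The negative root is discarded since n must be a positive integer.)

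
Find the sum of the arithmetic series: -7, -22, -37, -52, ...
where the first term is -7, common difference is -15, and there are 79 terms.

Sₙ = n/2 × (first + last)
Last term = a + (n-1)d = -7 + (79-1)×(-15) = -1177
S_79 = 79/2 × (-7 + (-1177))
S_79 = 79/2 × (-1184) = -46768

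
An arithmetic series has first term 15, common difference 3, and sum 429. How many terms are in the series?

Using S = n/2 × [2a + (n-1)d]
429 = n/2 × [2(15) + (n-1)(3)]
429 = n/2 × [30 + 3n - 3]
858 = n × [27 + 3n]
3n² + (27)n - 858 = 0
Discriminant: Δ = (27)² - 4(3)(-858) = 729 + 10296 = 11025
√Δ = 105
n = [-(27) + √Δ] / (2·3) = (-27 + 105) / 6 = 78 / 6 = 13
(The negative root is discarded since n must be a positive integer.)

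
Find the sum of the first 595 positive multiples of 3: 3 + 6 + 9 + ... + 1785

Factor out 3: = 3(1 + 2 + ... + 595) = 3 × n(n+1)/2
= 3 × 595×596/2
= 3 × 177310
= 531930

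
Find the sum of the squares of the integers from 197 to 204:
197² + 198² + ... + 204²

Use ∑_{k=1}^{n} k² = n(n+1)(2n+1)/6, then subtract the first 196 terms.
∑_{k=1}^{204} k² = 204×205×409/6 = 2850730
∑_{k=1}^{196} k² = 196×197×393/6 = 2529086
∑_{k=197}^{204} k² = 2850730 - 2529086 = 321644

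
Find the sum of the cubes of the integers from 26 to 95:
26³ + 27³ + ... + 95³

Use ∑_{k=1}^{n} k³ = [n(n+1)/2]², then subtract the first 25 terms.
∑_{k=1}^{95} k³ = [95×96/2]² = 4560² = 20793600
∑_{k=1}^{25} k³ = [25×26/2]² = 325² = 105625
∑_{k=26}^{95} k³ = 20793600 - 105625 = 20687975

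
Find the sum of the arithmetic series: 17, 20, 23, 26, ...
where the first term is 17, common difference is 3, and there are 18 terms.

Sₙ = n/2 × (first + last)
Last term = a + (n-1)d = 17 + (18-1)×3 = 68
S_18 = 18/2 × (17 + 68)
S_18 = 18/2 × 85 = 765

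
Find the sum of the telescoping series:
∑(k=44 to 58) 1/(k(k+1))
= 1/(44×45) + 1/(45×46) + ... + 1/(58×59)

Partial fractions: 1/(k(k+1)) = 1/k - 1/(k+1)
The series telescopes:
= (1/44 - 1/45) + (1/45 - 1/46) + ... + (1/58 - 1/59)
= 1/44 - 1/59
= 15/2596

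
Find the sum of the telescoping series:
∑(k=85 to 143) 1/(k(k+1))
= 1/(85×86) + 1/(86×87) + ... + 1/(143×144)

Partial fractions: 1/(k(k+1)) = 1/k - 1/(k+1)
The series telescopes:
= (1/85 - 1/86) + (1/86 - 1/87) + ... + (1/143 - 1/144)
= 1/85 - 1/144
= 59/12240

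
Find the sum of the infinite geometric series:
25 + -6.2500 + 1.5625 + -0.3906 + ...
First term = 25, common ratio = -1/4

For |r| < 1, S = a / (1 - r)
S = 25 / (1 - (-1/4))
S = 25 / (5/4)
S = 20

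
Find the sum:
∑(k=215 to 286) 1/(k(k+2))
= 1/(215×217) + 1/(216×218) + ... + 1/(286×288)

Partial fractions: 1/(k(k+2)) = (1/2)[1/k - 1/(k+2)]
Telescoping leaves the first two and last two terms:
= (1/2)[1/215 + 1/216 - 1/287 - 1/288]
= 123913/106626240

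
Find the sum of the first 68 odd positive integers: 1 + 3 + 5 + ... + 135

Sum of first n odd numbers = n²
= 68²
= 4624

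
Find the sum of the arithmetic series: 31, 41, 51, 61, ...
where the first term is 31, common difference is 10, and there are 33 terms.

Sₙ = n/2 × (first + last)
Last term = a + (n-1)d = 31 + (33-1)×10 = 351
S_33 = 33/2 × (31 + 351)
S_33 = 33/2 × 382 = 6303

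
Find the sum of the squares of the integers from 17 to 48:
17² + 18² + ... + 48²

Use ∑_{k=1}^{n} k² = n(n+1)(2n+1)/6, then subtract the first 16 terms.
∑_{k=1}^{48} k² = 48×49×97/6 = 38024
∑_{k=1}^{16} k² = 16×17×33/6 = 1496
∑_{k=17}^{48} k² = 38024 - 1496 = 36528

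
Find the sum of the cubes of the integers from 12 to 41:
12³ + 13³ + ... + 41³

Use ∑_{k=1}^{n} k³ = [n(n+1)/2]², then subtract the first 11 terms.
∑_{k=1}^{41} k³ = [41×42/2]² = 861² = 741321
∑_{k=1}^{11} k³ = [11×12/2]² = 66² = 4356
∑_{k=12}^{41} k³ = 741321 - 4356 = 736965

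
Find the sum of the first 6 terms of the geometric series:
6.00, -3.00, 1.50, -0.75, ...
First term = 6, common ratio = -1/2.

Sₙ = a(1 - rⁿ) / (1 - r)
S_6 = 6(1 - (-1/2)^6) / (1 - (-1/2))
S_6 = 6(1 - (1/64)) / (3/2)
S_6 = 63/16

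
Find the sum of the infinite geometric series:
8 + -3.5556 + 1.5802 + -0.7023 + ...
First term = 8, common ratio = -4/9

For |r| < 1, S = a / (1 - r)
S = 8 / (1 - (-4/9))
S = 8 / (13/9)
S = 72/13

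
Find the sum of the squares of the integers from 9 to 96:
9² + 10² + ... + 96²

Use ∑_{k=1}^{n} k² = n(n+1)(2n+1)/6, then subtract the first 8 terms.
∑_{k=1}^{96} k² = 96×97×193/6 = 299536
∑_{k=1}^{8} k² = 8×9×17/6 = 204
∑_{k=9}^{96} k² = 299536 - 204 = 299332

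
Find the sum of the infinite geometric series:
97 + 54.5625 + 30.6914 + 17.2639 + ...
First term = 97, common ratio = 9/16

For |r| < 1, S = a / (1 - r)
S = 97 / (1 - (9/16))
S = 97 / (7/16)
S = 1552/7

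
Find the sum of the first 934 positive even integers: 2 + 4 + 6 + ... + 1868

Sum of first n even numbers = n(n+1)
= 934×935
= 873290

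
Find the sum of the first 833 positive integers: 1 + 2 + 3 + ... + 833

Formula: ∑k = n(n+1)/2
= 833×834/2
= 694722/2
= 347361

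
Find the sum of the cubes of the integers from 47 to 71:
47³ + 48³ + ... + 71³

Use ∑_{k=1}^{n} k³ = [n(n+1)/2]², then subtract the first 46 terms.
∑_{k=1}^{71} k³ = [71×72/2]² = 2556² = 6533136
∑_{k=1}^{46} k³ = [46×47/2]² = 1081² = 1168561
∑_{k=47}^{71} k³ = 6533136 - 1168561 = 5364575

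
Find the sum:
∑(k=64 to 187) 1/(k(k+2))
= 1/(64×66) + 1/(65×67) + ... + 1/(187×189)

Partial fractions: 1/(k(k+2)) = (1/2)[1/k - 1/(k+2)]
Telescoping leaves the first two and last two terms:
= (1/2)[1/64 + 1/65 - 1/188 - 1/189]
= 753827/73906560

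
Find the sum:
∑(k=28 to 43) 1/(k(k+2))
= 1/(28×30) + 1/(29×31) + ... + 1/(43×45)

Partial fractions: 1/(k(k+2)) = (1/2)[1/k - 1/(k+2)]
Telescoping leaves the first two and last two terms:
= (1/2)[1/28 + 1/29 - 1/44 - 1/45]
= 2537/200970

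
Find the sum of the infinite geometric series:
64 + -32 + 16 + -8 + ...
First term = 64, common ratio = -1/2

For |r| < 1, S = a / (1 - r)
S = 64 / (1 - (-1/2))
S = 64 / (3/2)
S = 128/3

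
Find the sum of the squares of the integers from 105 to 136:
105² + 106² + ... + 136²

Use ∑_{k=1}^{n} k² = n(n+1)(2n+1)/6, then subtract the first 104 terms.
∑_{k=1}^{136} k² = 136×137×273/6 = 847756
∑_{k=1}^{104} k² = 104×105×209/6 = 380380
∑_{k=105}^{136} k² = 847756 - 380380 = 467376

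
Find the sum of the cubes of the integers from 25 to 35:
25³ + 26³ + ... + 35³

Use ∑_{k=1}^{n} k³ = [n(n+1)/2]², then subtract the first 24 terms.
∑_{k=1}^{35} k³ = [35×36/2]² = 630² = 396900
∑_{k=1}^{24} k³ = [24×25/2]² = 300² = 90000
∑_{k=25}^{35} k³ = 396900 - 90000 = 306900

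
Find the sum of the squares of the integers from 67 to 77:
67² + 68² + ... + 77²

Use ∑_{k=1}^{n} k² = n(n+1)(2n+1)/6, then subtract the first 66 terms.
∑_{k=1}^{77} k² = 77×78×155/6 = 155155
∑_{k=1}^{66} k² = 66×67×133/6 = 98021
∑_{k=67}^{77} k² = 155155 - 98021 = 57134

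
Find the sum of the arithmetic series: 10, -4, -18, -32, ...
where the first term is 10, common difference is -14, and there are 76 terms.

Sₙ = n/2 × (first + last)
Last term = a + (n-1)d = 10 + (76-1)×(-14) = -1040
S_76 = 76/2 × (10 + (-1040))
S_76 = 76/2 × (-1030) = -39140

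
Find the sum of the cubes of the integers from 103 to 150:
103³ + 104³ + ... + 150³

Use ∑_{k=1}^{n} k³ = [n(n+1)/2]², then subtract the first 102 terms.
∑_{k=1}^{150} k³ = [150×151/2]² = 11325² = 128255625
∑_{k=1}^{102} k³ = [102×103/2]² = 5253² = 27594009
∑_{k=103}^{150} k³ = 128255625 - 27594009 = 100661616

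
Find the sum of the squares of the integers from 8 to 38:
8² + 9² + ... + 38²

Use ∑_{k=1}^{n} k² = n(n+1)(2n+1)/6, then subtract the first 7 terms.
∑_{k=1}^{38} k² = 38×39×77/6 = 19019
∑_{k=1}^{7} k² = 7×8×15/6 = 140
∑_{k=8}^{38} k² = 19019 - 140 = 18879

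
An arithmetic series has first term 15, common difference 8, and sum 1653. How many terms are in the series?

Using S = n/2 × [2a + (n-1)d]
1653 = n/2 × [2(15) + (n-1)(8)]
1653 = n/2 × [30 + 8n - 8]
3306 = n × [22 + 8n]
8n² + (22)n - 3306 = 0
Discriminant: Δ = (22)² - 4(8)(-3306) = 484 + 105792 = 106276
√Δ = 326
n = [-(22) + √Δ] / (2·8) = (-22 + 326) / 16 = 304 / 16 = 19
(The negative root is discarded since n must be a positive integer.)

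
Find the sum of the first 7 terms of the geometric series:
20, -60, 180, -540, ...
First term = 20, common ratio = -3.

Sₙ = a(1 - rⁿ) / (1 - r)
S_7 = 20(1 - (-3)^7) / (1 - (-3))
S_7 = 20(1 - (-2187)) / (4)
S_7 = 10940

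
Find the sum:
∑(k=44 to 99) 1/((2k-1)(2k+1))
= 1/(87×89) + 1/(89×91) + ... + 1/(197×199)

Partial fractions: 1/((2k-1)(2k+1)) = (1/2)[1/(2k-1) - 1/(2k+1)]
The series telescopes:
= (1/2)[1/87 - 1/199]
= 56/17313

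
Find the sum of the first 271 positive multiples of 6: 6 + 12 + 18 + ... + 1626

Factor out 6: = 6(1 + 2 + ... + 271) = 6 × n(n+1)/2
= 6 × 271×272/2
= 6 × 36856
= 221136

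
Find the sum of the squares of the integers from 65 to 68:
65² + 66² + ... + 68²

Use ∑_{k=1}^{n} k² = n(n+1)(2n+1)/6, then subtract the first 64 terms.
∑_{k=1}^{68} k² = 68×69×137/6 = 107134
∑_{k=1}^{64} k² = 64×65×129/6 = 89440
∑_{k=65}^{68} k² = 107134 - 89440 = 17694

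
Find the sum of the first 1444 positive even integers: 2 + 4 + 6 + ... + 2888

Sum of first n even numbers = n(n+1)
= 1444×1445
= 2086580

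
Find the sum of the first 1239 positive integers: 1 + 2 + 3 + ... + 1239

Formula: ∑k = n(n+1)/2
= 1239×1240/2
= 1536360/2
= 768180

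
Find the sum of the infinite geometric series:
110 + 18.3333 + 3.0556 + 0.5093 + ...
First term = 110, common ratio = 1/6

For |r| < 1, S = a / (1 - r)
S = 110 / (1 - (1/6))
S = 110 / (5/6)
S = 132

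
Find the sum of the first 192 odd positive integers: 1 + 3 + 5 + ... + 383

Sum of first n odd numbers = n²
= 192²
= 36864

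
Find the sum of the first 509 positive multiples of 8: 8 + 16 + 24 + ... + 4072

Factor out 8: = 8(1 + 2 + ... + 509) = 8 × n(n+1)/2
= 8 × 509×510/2
= 8 × 129795
= 1038360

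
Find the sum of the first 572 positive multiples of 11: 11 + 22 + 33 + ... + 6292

Factor out 11: = 11(1 + 2 + ... + 572) = 11 × n(n+1)/2
= 11 × 572×573/2
= 11 × 163878
= 1802658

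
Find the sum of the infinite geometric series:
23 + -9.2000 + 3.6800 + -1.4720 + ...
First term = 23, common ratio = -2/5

For |r| < 1, S = a / (1 - r)
S = 23 / (1 - (-2/5))
S = 23 / (7/5)
S = 115/7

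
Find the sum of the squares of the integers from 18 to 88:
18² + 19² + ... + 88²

Use ∑_{k=1}^{n} k² = n(n+1)(2n+1)/6, then subtract the first 17 terms.
∑_{k=1}^{88} k² = 88×89×177/6 = 231044
∑_{k=1}^{17} k² = 17×18×35/6 = 1785
∑_{k=18}^{88} k² = 231044 - 1785 = 229259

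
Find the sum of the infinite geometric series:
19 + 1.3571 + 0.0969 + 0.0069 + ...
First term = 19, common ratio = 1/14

For |r| < 1, S = a / (1 - r)
S = 19 / (1 - (1/14))
S = 19 / (13/14)
S = 266/13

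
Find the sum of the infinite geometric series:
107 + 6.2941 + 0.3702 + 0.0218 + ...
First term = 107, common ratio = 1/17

For |r| < 1, S = a / (1 - r)
S = 107 / (1 - (1/17))
S = 107 / (16/17)
S = 1819/16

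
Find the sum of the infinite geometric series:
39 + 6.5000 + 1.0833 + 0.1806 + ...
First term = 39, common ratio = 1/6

For |r| < 1, S = a / (1 - r)
S = 39 / (1 - (1/6))
S = 39 / (5/6)
S = 234/5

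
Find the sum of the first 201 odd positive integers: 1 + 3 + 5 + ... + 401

Sum of first n odd numbers = n²
= 201²
= 40401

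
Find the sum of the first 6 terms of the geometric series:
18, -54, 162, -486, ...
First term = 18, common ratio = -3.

Sₙ = a(1 - rⁿ) / (1 - r)
S_6 = 18(1 - (-3)^6) / (1 - (-3))
S_6 = 18(1 - 729) / (4)
S_6 = -3276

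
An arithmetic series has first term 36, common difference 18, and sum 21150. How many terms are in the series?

Using S = n/2 × [2a + (n-1)d]
21150 = n/2 × [2(36) + (n-1)(18)]
21150 = n/2 × [72 + 18n - 18]
42300 = n × [54 + 18n]
18n² + (54)n - 42300 = 0
Discriminant: Δ = (54)² - 4(18)(-42300) = 2916 + 3045600 = 3048516
√Δ = 1746
n = [-(54) + √Δ] / (2·18) = (-54 + 1746) / 36 = 1692 / 36 = 47
(The negative root is discarded since n must be a positive integer.)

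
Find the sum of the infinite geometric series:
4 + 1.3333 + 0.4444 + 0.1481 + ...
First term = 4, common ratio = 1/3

For |r| < 1, S = a / (1 - r)
S = 4 / (1 - (1/3))
S = 4 / (2/3)
S = 6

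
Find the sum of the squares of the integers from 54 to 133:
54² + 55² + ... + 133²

Use ∑_{k=1}^{n} k² = n(n+1)(2n+1)/6, then subtract the first 53 terms.
∑_{k=1}^{133} k² = 133×134×267/6 = 793079
∑_{k=1}^{53} k² = 53×54×107/6 = 51039
∑_{k=54}^{133} k² = 793079 - 51039 = 742040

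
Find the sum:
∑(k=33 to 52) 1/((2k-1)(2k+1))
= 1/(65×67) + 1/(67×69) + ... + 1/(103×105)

Partial fractions: 1/((2k-1)(2k+1)) = (1/2)[1/(2k-1) - 1/(2k+1)]
The series telescopes:
= (1/2)[1/65 - 1/105]
= 4/1365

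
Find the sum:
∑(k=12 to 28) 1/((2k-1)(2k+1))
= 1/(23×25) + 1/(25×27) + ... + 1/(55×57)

Partial fractions: 1/((2k-1)(2k+1)) = (1/2)[1/(2k-1) - 1/(2k+1)]
The series telescopes:
= (1/2)[1/23 - 1/57]
= 17/1311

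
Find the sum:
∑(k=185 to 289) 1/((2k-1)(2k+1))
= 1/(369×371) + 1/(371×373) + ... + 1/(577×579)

Partial fractions: 1/((2k-1)(2k+1)) = (1/2)[1/(2k-1) - 1/(2k+1)]
The series telescopes:
= (1/2)[1/369 - 1/579]
= 35/71217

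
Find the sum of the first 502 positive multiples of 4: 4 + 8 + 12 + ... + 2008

Factor out 4: = 4(1 + 2 + ... + 502) = 4 × n(n+1)/2
= 4 × 502×503/2
= 4 × 126253
= 505012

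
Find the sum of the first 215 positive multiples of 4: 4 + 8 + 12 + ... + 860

Factor out 4: = 4(1 + 2 + ... + 215) = 4 × n(n+1)/2
= 4 × 215×216/2
= 4 × 23220
= 92880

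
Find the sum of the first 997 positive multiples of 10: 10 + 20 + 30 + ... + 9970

Factor out 10: = 10(1 + 2 + ... + 997) = 10 × n(n+1)/2
= 10 × 997×998/2
= 10 × 497503
= 4975030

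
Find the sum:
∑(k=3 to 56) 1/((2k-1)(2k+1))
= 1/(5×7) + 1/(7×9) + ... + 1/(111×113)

Partial fractions: 1/((2k-1)(2k+1)) = (1/2)[1/(2k-1) - 1/(2k+1)]
The series telescopes:
= (1/2)[1/5 - 1/113]
= 54/565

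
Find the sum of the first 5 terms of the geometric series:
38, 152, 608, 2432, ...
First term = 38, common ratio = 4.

Sₙ = a(1 - rⁿ) / (1 - r)
S_5 = 38(1 - 4^5) / (1 - 4)
S_5 = 38(1 - 1024) / (-3)
S_5 = 12958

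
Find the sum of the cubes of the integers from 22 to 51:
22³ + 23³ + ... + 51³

Use ∑_{k=1}^{n} k³ = [n(n+1)/2]², then subtract the first 21 terms.
∑_{k=1}^{51} k³ = [51×52/2]² = 1326² = 1758276
∑_{k=1}^{21} k³ = [21×22/2]² = 231² = 53361
∑_{k=22}^{51} k³ = 1758276 - 53361 = 1704915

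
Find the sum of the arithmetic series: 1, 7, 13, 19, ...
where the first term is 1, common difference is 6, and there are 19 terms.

Sₙ = n/2 × (first + last)
Last term = a + (n-1)d = 1 + (19-1)×6 = 109
S_19 = 19/2 × (1 + 109)
S_19 = 19/2 × 110 = 1045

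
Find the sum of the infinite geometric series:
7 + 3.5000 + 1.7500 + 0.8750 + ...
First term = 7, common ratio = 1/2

For |r| < 1, S = a / (1 - r)
S = 7 / (1 - (1/2))
S = 7 / (1/2)
S = 14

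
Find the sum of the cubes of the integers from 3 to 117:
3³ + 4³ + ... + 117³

Use ∑_{k=1}^{n} k³ = [n(n+1)/2]², then subtract the first 2 terms.
∑_{k=1}^{117} k³ = [117×118/2]² = 6903² = 47651409
∑_{k=1}^{2} k³ = [2×3/2]² = 3² = 9
∑_{k=3}^{117} k³ = 47651409 - 9 = 47651400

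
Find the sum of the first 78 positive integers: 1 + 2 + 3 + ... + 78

Formula: ∑k = n(n+1)/2
= 78×79/2
= 6162/2
= 3081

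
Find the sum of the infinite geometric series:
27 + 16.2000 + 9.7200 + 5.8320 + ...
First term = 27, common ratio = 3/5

For |r| < 1, S = a / (1 - r)
S = 27 / (1 - (3/5))
S = 27 / (2/5)
S = 135/2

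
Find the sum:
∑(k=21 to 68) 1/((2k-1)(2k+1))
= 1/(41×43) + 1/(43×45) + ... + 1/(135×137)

Partial fractions: 1/((2k-1)(2k+1)) = (1/2)[1/(2k-1) - 1/(2k+1)]
The series telescopes:
= (1/2)[1/41 - 1/137]
= 48/5617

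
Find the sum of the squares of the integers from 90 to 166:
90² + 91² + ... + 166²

Use ∑_{k=1}^{n} k² = n(n+1)(2n+1)/6, then subtract the first 89 terms.
∑_{k=1}^{166} k² = 166×167×333/6 = 1538571
∑_{k=1}^{89} k² = 89×90×179/6 = 238965
∑_{k=90}^{166} k² = 1538571 - 238965 = 1299606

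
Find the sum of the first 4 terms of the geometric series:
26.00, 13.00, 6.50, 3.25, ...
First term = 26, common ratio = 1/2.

Sₙ = a(1 - rⁿ) / (1 - r)
S_4 = 26(1 - (1/2)^4) / (1 - (1/2))
S_4 = 26(1 - (1/16)) / (1/2)
S_4 = 195/4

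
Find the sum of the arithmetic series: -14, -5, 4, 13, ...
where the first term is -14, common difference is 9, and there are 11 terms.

Sₙ = n/2 × (first + last)
Last term = a + (n-1)d = -14 + (11-1)×9 = 76
S_11 = 11/2 × (-14 + 76)
S_11 = 11/2 × 62 = 341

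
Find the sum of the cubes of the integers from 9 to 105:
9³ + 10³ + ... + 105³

Use ∑_{k=1}^{n} k³ = [n(n+1)/2]², then subtract the first 8 terms.
∑_{k=1}^{105} k³ = [105×106/2]² = 5565² = 30969225
∑_{k=1}^{8} k³ = [8×9/2]² = 36² = 1296
∑_{k=9}^{105} k³ = 30969225 - 1296 = 30967929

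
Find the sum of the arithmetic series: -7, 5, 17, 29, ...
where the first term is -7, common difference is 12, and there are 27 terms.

Sₙ = n/2 × (first + last)
Last term = a + (n-1)d = -7 + (27-1)×12 = 305
S_27 = 27/2 × (-7 + 305)
S_27 = 27/2 × 298 = 4023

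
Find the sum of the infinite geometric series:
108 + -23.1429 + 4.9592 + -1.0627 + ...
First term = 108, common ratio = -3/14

For |r| < 1, S = a / (1 - r)
S = 108 / (1 - (-3/14))
S = 108 / (17/14)
S = 1512/17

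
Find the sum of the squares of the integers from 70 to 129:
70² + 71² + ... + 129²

Use ∑_{k=1}^{n} k² = n(n+1)(2n+1)/6, then subtract the first 69 terms.
∑_{k=1}^{129} k² = 129×130×259/6 = 723905
∑_{k=1}^{69} k² = 69×70×139/6 = 111895
∑_{k=70}^{129} k² = 723905 - 111895 = 612010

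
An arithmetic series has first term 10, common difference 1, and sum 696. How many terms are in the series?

Using S = n/2 × [2a + (n-1)d]
696 = n/2 × [2(10) + (n-1)(1)]
696 = n/2 × [20 + 1n - 1]
1392 = n × [19 + 1n]
1n² + (19)n - 1392 = 0
Discriminant: Δ = (19)² - 4(1)(-1392) = 361 + 5568 = 5929
√Δ = 77
n = [-(19) + √Δ] / (2·1) = (-19 + 77) / 2 = 58 / 2 = 29
(The negative root is discarded since n must be a positive integer.)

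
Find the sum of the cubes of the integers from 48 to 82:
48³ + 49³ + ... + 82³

Use ∑_{k=1}^{n} k³ = [n(n+1)/2]², then subtract the first 47 terms.
∑_{k=1}^{82} k³ = [82×83/2]² = 3403² = 11580409
∑_{k=1}^{47} k³ = [47×48/2]² = 1128² = 1272384
∑_{k=48}^{82} k³ = 11580409 - 1272384 = 10308025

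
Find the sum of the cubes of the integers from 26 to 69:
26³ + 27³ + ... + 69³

Use ∑_{k=1}^{n} k³ = [n(n+1)/2]², then subtract the first 25 terms.
∑_{k=1}^{69} k³ = [69×70/2]² = 2415² = 5832225
∑_{k=1}^{25} k³ = [25×26/2]² = 325² = 105625
∑_{k=26}^{69} k³ = 5832225 - 105625 = 5726600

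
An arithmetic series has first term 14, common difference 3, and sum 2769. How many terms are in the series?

Using S = n/2 × [2a + (n-1)d]
2769 = n/2 × [2(14) + (n-1)(3)]
2769 = n/2 × [28 + 3n - 3]
5538 = n × [25 + 3n]
3n² + (25)n - 5538 = 0
Discriminant: Δ = (25)² - 4(3)(-5538) = 625 + 66456 = 67081
√Δ = 259
n = [-(25) + √Δ] / (2·3) = (-25 + 259) / 6 = 234 / 6 = 39
(The negative root is discarded since n must be a positive integer.)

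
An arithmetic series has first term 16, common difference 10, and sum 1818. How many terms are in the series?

Using S = n/2 × [2a + (n-1)d]
1818 = n/2 × [2(16) + (n-1)(10)]
1818 = n/2 × [32 + 10n - 10]
3636 = n × [22 + 10n]
10n² + (22)n - 3636 = 0
Discriminant: Δ = (22)² - 4(10)(-3636) = 484 + 145440 = 145924
√Δ = 382
n = [-(22) + √Δ] / (2·10) = (-22 + 382) / 20 = 360 / 20 = 18
(The negative root is discarded since n must be a positive integer.)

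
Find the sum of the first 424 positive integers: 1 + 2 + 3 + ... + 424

Formula: ∑k = n(n+1)/2
= 424×425/2
= 180200/2
= 90100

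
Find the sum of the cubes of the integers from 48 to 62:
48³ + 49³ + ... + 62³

Use ∑_{k=1}^{n} k³ = [n(n+1)/2]², then subtract the first 47 terms.
∑_{k=1}^{62} k³ = [62×63/2]² = 1953² = 3814209
∑_{k=1}^{47} k³ = [47×48/2]² = 1128² = 1272384
∑_{k=48}^{62} k³ = 3814209 - 1272384 = 2541825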